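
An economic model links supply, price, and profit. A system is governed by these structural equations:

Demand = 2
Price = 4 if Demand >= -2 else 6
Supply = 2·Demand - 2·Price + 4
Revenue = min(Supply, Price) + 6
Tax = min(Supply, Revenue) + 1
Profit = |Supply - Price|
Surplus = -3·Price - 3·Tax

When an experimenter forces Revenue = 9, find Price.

The intervention breaks the incoming arrows to Revenue: Revenue = min(Supply, Price) + 6 no longer applies, and Revenue = 9.
Since Price is not a descendant of the intervened variable, it is unaffected.
Price = 4 if Demand >= -2 else 6  [with Demand=2]  = 4

4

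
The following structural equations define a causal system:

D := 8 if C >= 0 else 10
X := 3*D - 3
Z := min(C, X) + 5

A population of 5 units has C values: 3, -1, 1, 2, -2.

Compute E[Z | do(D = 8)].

5.6

Under do(D=8), D's equation is replaced by D=8 for every unit. Per-unit Z: 8, 4, 6, 7, 3. Mean = 5.6.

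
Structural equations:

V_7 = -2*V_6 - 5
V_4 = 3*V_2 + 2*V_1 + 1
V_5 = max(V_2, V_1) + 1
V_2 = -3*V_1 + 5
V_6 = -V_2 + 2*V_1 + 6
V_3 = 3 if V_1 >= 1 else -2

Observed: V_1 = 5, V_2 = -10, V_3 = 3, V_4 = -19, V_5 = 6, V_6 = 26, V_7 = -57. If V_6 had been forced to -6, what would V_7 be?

7

Intervening sets V_6 = -6 and removes its equation (V_6 = -V_2 + 2*V_1 + 6).
V_7 = -2*V_6 - 5  [with V_6=-6]  = 7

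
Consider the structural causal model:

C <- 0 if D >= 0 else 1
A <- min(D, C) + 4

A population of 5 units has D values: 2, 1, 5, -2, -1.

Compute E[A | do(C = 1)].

4

do(C=1) breaks C's dependence on D. With C=1 fixed, A across the units is 5, 5, 5, 2, 3, mean 4.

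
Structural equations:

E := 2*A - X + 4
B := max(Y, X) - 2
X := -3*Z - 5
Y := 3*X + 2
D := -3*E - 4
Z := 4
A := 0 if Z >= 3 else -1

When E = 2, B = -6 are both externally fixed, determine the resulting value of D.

Setting E = 2, B = -6 by intervention discards those variables' equations.
D = -3*E - 4  [with E=2]  = -10

-10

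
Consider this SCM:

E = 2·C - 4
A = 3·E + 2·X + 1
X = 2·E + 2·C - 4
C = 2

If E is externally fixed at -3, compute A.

-20

Under do(E=-3), the mechanism E = 2·C - 4 is discarded; E is fixed at -3.
X = 2·E + 2·C - 4  [with E=-3, C=2]  = -6
A = 3·E + 2·X + 1  [with E=-3, X=-6]  = -20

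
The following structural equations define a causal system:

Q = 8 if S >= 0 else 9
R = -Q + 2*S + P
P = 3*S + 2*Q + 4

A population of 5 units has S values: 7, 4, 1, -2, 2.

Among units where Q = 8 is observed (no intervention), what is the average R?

Observing Q=8 restricts to units where Q's equation naturally yields 8: S ∈ {7, 4, 1, 2}. In that subpopulation R = 47, 32, 17, 22, mean 29.5.

29.5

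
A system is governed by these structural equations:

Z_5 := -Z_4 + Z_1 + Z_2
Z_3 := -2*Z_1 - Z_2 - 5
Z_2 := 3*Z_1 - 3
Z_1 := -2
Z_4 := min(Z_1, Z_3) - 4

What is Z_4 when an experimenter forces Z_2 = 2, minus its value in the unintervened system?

Under do(Z_2=2), the mechanism Z_2 := 3*Z_1 - 3 is discarded; Z_2 is fixed at 2.
Z_3 = -2*Z_1 - Z_2 - 5  [with Z_1=-2, Z_2=2]  = -3
Z_4 = min(Z_1, Z_3) - 4  [with Z_1=-2, Z_3=-3]  = -7
Without intervention: Z_2 = 3*Z_1 - 3  [with Z_1=-2]  = -9; Z_3 = -2*Z_1 - Z_2 - 5  [with Z_1=-2, Z_2=-9]  = 8; Z_4 = min(Z_1, Z_3) - 4  [with Z_1=-2, Z_3=8]  = -6.
Change = -7 − (-6) = -1.

-1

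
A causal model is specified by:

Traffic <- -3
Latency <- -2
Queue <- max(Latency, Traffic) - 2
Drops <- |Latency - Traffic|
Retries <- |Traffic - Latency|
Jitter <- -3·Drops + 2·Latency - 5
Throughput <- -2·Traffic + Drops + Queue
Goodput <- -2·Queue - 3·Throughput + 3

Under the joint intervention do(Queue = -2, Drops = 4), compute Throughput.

Under do(Queue = -2, Drops = 4), each intervened variable's structural equation is replaced by its fixed value.
Throughput = -2·Traffic + Drops + Queue  [with Traffic=-3, Drops=4, Queue=-2]  = 8

8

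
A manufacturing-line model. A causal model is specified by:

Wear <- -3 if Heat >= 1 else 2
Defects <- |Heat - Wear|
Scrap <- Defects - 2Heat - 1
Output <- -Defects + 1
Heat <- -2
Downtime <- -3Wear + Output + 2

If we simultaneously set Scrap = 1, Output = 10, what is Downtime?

6

The joint intervention fixes Scrap = 1, Output = 10, removing each variable's own equation.
Wear = -3 if Heat >= 1 else 2  [with Heat=-2]  = 2
Downtime = -3Wear + Output + 2  [with Wear=2, Output=10]  = 6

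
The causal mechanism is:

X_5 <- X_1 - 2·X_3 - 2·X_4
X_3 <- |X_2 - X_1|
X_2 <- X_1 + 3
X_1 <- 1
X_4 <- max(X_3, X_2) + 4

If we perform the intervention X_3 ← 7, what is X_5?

-35

do(X_3=7) replaces the equation X_3 <- |X_2 - X_1| with the constant X_3 = 7.
X_2 = X_1 + 3  [with X_1=1]  = 4
X_4 = max(X_3, X_2) + 4  [with X_3=7, X_2=4]  = 11
X_5 = X_1 - 2·X_3 - 2·X_4  [with X_1=1, X_3=7, X_4=11]  = -35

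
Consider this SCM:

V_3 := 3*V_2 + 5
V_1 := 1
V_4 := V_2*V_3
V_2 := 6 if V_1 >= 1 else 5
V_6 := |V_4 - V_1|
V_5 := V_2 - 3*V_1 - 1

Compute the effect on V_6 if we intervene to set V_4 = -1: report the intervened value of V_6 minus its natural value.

-135

Under do(V_4=-1), the mechanism V_4 := V_2*V_3 is discarded; V_4 is fixed at -1.
V_6 = |V_4 - V_1|  [with V_4=-1, V_1=1]  = 2
Without intervention: V_2 = 6 if V_1 >= 1 else 5  [with V_1=1]  = 6; V_3 = 3*V_2 + 5  [with V_2=6]  = 23; V_4 = V_2*V_3  [with V_2=6, V_3=23]  = 138; V_6 = |V_4 - V_1|  [with V_4=138, V_1=1]  = 137.
Change = 2 − 137 = -135.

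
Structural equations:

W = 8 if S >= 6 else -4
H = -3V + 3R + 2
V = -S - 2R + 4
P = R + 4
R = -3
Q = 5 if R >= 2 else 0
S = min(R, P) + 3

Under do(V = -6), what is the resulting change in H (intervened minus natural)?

48

Under do(V=-6), the mechanism V = -S - 2R + 4 is discarded; V is fixed at -6.
H = -3V + 3R + 2  [with V=-6, R=-3]  = 11
Without intervention: P = R + 4  [with R=-3]  = 1; S = min(R, P) + 3  [with R=-3, P=1]  = 0; V = -S - 2R + 4  [with S=0, R=-3]  = 10; H = -3V + 3R + 2  [with V=10, R=-3]  = -37.
Change = 11 − (-37) = 48.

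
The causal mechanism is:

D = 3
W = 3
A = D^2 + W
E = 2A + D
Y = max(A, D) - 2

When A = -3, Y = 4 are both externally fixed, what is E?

-3

The joint intervention fixes A = -3, Y = 4, removing each variable's own equation.
E = 2A + D  [with A=-3, D=3]  = -3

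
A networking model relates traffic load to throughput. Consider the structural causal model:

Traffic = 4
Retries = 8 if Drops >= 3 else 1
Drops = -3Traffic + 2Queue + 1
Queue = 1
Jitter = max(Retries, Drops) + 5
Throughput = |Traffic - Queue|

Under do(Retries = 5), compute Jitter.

Intervening sets Retries = 5 and removes its equation (Retries = 8 if Drops >= 3 else 1).
Drops = -3Traffic + 2Queue + 1  [with Traffic=4, Queue=1]  = -9
Jitter = max(Retries, Drops) + 5  [with Retries=5, Drops=-9]  = 10

10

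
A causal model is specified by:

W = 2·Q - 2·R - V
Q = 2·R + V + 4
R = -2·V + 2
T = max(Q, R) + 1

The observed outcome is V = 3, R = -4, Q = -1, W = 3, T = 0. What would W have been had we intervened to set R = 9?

29

Under do(R=9), the mechanism R = -2·V + 2 is discarded; R is fixed at 9.
Q = 2·R + V + 4  [with R=9, V=3]  = 25
W = 2·Q - 2·R - V  [with Q=25, R=9, V=3]  = 29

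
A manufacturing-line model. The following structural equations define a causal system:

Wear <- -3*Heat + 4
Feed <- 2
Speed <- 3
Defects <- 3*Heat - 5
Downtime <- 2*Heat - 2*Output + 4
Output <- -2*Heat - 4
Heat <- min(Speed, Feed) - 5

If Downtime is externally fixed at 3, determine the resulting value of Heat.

Intervening sets Downtime = 3 and removes its equation (Downtime <- 2*Heat - 2*Output + 4).
Heat is not downstream of the intervention, so its value is determined by the original equations.
Heat = min(Speed, Feed) - 5  [with Speed=3, Feed=2]  = -3

-3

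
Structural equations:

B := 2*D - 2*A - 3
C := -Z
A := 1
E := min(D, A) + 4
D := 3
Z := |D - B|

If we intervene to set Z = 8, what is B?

Under do(Z=8), the mechanism Z := |D - B| is discarded; Z is fixed at 8.
Since B is not a descendant of the intervened variable, it is unaffected.
B = 2*D - 2*A - 3  [with D=3, A=1]  = 1

1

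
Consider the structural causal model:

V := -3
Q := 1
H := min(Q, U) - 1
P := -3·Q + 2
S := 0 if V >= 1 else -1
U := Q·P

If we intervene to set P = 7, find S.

-1

do(P=7) replaces the equation P := -3·Q + 2 with the constant P = 7.
S is not downstream of the intervention, so its value is determined by the original equations.
S = 0 if V >= 1 else -1  [with V=-3]  = -1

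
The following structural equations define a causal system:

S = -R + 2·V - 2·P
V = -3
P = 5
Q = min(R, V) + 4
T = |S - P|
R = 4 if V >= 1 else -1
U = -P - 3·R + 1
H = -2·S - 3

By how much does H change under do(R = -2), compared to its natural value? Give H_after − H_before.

The intervention breaks the incoming arrows to R: R = 4 if V >= 1 else -1 no longer applies, and R = -2.
S = -R + 2·V - 2·P  [with R=-2, V=-3, P=5]  = -14
H = -2·S - 3  [with S=-14]  = 25
Without intervention: R = 4 if V >= 1 else -1  [with V=-3]  = -1; S = -R + 2·V - 2·P  [with R=-1, V=-3, P=5]  = -15; H = -2·S - 3  [with S=-15]  = 27.
Change = 25 − 27 = -2.

-2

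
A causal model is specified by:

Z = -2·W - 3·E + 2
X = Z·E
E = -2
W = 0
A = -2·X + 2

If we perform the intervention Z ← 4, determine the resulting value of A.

18

do(Z=4) replaces the equation Z = -2·W - 3·E + 2 with the constant Z = 4.
X = Z·E  [with Z=4, E=-2]  = -8
A = -2·X + 2  [with X=-8]  = 18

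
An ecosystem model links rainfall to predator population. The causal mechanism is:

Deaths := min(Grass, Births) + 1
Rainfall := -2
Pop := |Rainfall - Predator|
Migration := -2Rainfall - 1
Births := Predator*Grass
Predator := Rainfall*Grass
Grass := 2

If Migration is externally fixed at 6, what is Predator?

-4

do(Migration=6) replaces the equation Migration := -2Rainfall - 1 with the constant Migration = 6.
Predator is not downstream of the intervention, so its value is determined by the original equations.
Predator = Rainfall*Grass  [with Rainfall=-2, Grass=2]  = -4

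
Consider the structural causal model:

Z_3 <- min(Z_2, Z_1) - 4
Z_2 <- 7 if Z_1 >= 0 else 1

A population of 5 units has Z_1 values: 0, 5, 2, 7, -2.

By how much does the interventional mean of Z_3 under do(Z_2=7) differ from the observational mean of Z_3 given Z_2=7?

Every unit gets Z_2=7 under the intervention. Z_3 values become -4, 1, -2, 3, -6; E[Z_3|do(Z_2=7)] = -1.6.
Observing Z_2=7 restricts to units where Z_2's equation naturally yields 7: Z_1 ∈ {0, 5, 2, 7}. In that subpopulation Z_3 = -4, 1, -2, 3, mean -0.5.
Difference = -1.6 − (-0.5) = -1.1.

-1.1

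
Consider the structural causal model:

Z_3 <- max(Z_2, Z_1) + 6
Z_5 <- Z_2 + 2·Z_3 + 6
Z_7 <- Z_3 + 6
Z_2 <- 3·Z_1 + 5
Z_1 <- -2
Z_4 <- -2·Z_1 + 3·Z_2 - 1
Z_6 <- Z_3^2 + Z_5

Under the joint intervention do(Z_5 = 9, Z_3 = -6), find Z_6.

45

The joint intervention fixes Z_5 = 9, Z_3 = -6, removing each variable's own equation.
Z_6 = Z_3^2 + Z_5  [with Z_3=-6, Z_5=9]  = 45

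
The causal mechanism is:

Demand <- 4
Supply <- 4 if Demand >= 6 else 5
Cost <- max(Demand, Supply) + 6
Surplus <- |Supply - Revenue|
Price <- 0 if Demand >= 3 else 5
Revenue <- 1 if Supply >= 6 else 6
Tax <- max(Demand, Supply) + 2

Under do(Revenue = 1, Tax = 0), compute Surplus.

Under do(Revenue = 1, Tax = 0), each intervened variable's structural equation is replaced by its fixed value.
Supply = 4 if Demand >= 6 else 5  [with Demand=4]  = 5
Surplus = |Supply - Revenue|  [with Supply=5, Revenue=1]  = 4

4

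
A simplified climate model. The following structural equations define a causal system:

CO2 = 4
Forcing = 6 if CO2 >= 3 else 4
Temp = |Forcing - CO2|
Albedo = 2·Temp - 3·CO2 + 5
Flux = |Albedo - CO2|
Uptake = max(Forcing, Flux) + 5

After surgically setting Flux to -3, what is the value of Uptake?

11

The intervention breaks the incoming arrows to Flux: Flux = |Albedo - CO2| no longer applies, and Flux = -3.
Forcing = 6 if CO2 >= 3 else 4  [with CO2=4]  = 6
Uptake = max(Forcing, Flux) + 5  [with Forcing=6, Flux=-3]  = 11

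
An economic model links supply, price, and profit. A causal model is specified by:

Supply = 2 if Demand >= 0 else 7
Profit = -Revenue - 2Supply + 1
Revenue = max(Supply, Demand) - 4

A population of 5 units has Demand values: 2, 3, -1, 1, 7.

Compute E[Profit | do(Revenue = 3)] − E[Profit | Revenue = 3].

Every unit gets Revenue=3 under the intervention. Profit values become -6, -6, -16, -6, -6; E[Profit|do(Revenue=3)] = -8.
Observing Revenue=3 restricts to units where Revenue's equation naturally yields 3: Demand ∈ {-1, 7}. In that subpopulation Profit = -16, -6, mean -11.
Difference = -8 − (-11) = 3.

3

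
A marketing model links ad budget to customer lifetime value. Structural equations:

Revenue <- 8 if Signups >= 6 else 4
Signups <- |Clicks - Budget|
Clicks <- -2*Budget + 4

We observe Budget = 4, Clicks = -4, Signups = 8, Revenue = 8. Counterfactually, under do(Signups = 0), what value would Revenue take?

The intervention breaks the incoming arrows to Signups: Signups <- |Clicks - Budget| no longer applies, and Signups = 0.
Revenue = 8 if Signups >= 6 else 4  [with Signups=0]  = 4

4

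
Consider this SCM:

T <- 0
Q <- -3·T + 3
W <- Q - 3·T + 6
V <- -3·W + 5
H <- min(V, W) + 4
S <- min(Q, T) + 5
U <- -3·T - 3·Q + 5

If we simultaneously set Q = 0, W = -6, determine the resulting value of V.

23

Setting Q = 0, W = -6 by intervention discards those variables' equations.
V = -3·W + 5  [with W=-6]  = 23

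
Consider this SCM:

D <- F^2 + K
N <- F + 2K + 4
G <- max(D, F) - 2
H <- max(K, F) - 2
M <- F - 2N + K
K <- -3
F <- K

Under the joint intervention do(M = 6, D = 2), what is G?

Under do(M = 6, D = 2), each intervened variable's structural equation is replaced by its fixed value.
F = K  [with K=-3]  = -3
G = max(D, F) - 2  [with D=2, F=-3]  = 0

0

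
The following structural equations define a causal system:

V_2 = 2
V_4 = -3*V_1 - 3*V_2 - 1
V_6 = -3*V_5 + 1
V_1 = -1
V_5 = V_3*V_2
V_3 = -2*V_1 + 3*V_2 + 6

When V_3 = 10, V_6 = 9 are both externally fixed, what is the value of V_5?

The joint intervention fixes V_3 = 10, V_6 = 9, removing each variable's own equation.
V_5 = V_3*V_2  [with V_3=10, V_2=2]  = 20

20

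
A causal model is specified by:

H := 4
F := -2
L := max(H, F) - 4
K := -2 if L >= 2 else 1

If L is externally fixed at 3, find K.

The intervention breaks the incoming arrows to L: L := max(H, F) - 4 no longer applies, and L = 3.
K = -2 if L >= 2 else 1  [with L=3]  = -2

-2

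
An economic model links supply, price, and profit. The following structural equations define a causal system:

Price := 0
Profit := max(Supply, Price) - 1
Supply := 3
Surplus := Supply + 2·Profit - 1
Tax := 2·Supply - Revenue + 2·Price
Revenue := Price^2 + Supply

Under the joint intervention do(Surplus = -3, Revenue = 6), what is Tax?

Under do(Surplus = -3, Revenue = 6), each intervened variable's structural equation is replaced by its fixed value.
Tax = 2·Supply - Revenue + 2·Price  [with Supply=3, Revenue=6, Price=0]  = 0

0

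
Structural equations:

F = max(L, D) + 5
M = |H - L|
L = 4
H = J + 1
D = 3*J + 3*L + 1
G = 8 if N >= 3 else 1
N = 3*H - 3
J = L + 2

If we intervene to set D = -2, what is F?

The intervention breaks the incoming arrows to D: D = 3*J + 3*L + 1 no longer applies, and D = -2.
F = max(L, D) + 5  [with L=4, D=-2]  = 9

9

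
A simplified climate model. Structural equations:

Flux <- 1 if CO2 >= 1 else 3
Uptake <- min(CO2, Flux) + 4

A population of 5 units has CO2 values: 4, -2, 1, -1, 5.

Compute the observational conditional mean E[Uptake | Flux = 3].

2.5

Conditioning on Flux=3 selects the 2 unit(s) with CO2 ∈ {-2, -1}. Their Uptake values: 2, 3. Mean = 2.5.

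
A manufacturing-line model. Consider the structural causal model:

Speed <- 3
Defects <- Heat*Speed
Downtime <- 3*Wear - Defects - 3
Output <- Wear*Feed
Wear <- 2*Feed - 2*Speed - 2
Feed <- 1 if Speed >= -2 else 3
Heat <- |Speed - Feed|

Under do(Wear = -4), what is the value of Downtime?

-21

The intervention breaks the incoming arrows to Wear: Wear <- 2*Feed - 2*Speed - 2 no longer applies, and Wear = -4.
Feed = 1 if Speed >= -2 else 3  [with Speed=3]  = 1
Heat = |Speed - Feed|  [with Speed=3, Feed=1]  = 2
Defects = Heat*Speed  [with Heat=2, Speed=3]  = 6
Downtime = 3*Wear - Defects - 3  [with Wear=-4, Defects=6]  = -21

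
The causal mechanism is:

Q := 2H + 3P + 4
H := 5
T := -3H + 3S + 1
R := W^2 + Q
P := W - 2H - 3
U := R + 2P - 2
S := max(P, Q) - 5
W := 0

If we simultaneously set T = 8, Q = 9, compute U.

The joint intervention fixes T = 8, Q = 9, removing each variable's own equation.
P = W - 2H - 3  [with W=0, H=5]  = -13
R = W^2 + Q  [with W=0, Q=9]  = 9
U = R + 2P - 2  [with R=9, P=-13]  = -19

-19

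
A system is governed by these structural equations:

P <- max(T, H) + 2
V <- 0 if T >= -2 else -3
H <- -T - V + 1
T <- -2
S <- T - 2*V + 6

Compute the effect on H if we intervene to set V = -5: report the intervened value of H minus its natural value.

Under do(V=-5), the mechanism V <- 0 if T >= -2 else -3 is discarded; V is fixed at -5.
H = -T - V + 1  [with T=-2, V=-5]  = 8
Without intervention: V = 0 if T >= -2 else -3  [with T=-2]  = 0; H = -T - V + 1  [with T=-2, V=0]  = 3.
Change = 8 − 3 = 5.

5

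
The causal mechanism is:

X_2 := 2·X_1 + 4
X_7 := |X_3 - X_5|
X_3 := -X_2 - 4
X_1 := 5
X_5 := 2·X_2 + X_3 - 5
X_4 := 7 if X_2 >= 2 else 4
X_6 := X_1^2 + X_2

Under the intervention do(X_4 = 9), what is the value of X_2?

14

The intervention breaks the incoming arrows to X_4: X_4 := 7 if X_2 >= 2 else 4 no longer applies, and X_4 = 9.
Since X_2 is not a descendant of the intervened variable, it is unaffected.
X_2 = 2·X_1 + 4  [with X_1=5]  = 14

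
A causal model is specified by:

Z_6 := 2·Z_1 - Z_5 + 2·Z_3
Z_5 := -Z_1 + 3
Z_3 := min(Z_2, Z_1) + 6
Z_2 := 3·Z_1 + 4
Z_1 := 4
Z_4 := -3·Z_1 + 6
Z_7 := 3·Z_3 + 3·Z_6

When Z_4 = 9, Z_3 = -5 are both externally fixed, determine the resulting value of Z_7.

-18

The joint intervention fixes Z_4 = 9, Z_3 = -5, removing each variable's own equation.
Z_5 = -Z_1 + 3  [with Z_1=4]  = -1
Z_6 = 2·Z_1 - Z_5 + 2·Z_3  [with Z_1=4, Z_5=-1, Z_3=-5]  = -1
Z_7 = 3·Z_3 + 3·Z_6  [with Z_3=-5, Z_6=-1]  = -18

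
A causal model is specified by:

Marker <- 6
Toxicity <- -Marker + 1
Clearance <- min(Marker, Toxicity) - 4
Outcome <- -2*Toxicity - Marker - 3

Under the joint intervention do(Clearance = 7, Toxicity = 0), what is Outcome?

The joint intervention fixes Clearance = 7, Toxicity = 0, removing each variable's own equation.
Outcome = -2*Toxicity - Marker - 3  [with Toxicity=0, Marker=6]  = -9

-9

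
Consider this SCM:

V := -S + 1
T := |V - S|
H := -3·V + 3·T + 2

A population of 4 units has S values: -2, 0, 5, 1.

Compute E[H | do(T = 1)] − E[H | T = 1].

1.5

do(T=1) breaks T's dependence on S. With T=1 fixed, H across the units is -4, 2, 17, 5, mean 5.
E[H|T=1] averages over only the 2 units with T=1 (S = 0, 1): H = 2, 5, mean 3.5.
Difference = 5 − 3.5 = 1.5.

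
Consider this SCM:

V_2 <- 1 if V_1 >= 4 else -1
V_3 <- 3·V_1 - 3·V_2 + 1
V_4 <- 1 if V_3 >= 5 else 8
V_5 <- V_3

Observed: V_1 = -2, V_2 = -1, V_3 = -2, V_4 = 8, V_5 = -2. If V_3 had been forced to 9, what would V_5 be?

9

do(V_3=9) replaces the equation V_3 <- 3·V_1 - 3·V_2 + 1 with the constant V_3 = 9.
V_5 = V_3  [with V_3=9]  = 9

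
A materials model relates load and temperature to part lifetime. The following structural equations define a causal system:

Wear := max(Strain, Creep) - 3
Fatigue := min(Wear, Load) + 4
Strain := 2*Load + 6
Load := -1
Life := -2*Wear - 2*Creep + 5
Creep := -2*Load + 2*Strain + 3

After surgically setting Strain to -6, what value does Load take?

Under do(Strain=-6), the mechanism Strain := 2*Load + 6 is discarded; Strain is fixed at -6.
Load is not downstream of the intervention, so its value is determined by the original equations.

-1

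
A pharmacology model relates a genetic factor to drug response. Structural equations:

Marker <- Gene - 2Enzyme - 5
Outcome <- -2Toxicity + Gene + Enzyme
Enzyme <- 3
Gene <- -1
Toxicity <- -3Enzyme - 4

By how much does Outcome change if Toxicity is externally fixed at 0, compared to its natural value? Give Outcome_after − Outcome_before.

Intervening sets Toxicity = 0 and removes its equation (Toxicity <- -3Enzyme - 4).
Outcome = -2Toxicity + Gene + Enzyme  [with Toxicity=0, Gene=-1, Enzyme=3]  = 2
Without intervention: Toxicity = -3Enzyme - 4  [with Enzyme=3]  = -13; Outcome = -2Toxicity + Gene + Enzyme  [with Toxicity=-13, Gene=-1, Enzyme=3]  = 28.
Change = 2 − 28 = -26.

-26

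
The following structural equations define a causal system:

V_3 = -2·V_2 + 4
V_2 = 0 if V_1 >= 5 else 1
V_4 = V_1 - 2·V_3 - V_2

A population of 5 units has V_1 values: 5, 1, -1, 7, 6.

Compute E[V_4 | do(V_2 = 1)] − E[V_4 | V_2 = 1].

3.6

Under do(V_2=1), V_2's equation is replaced by V_2=1 for every unit. Per-unit V_4: 0, -4, -6, 2, 1. Mean = -1.4.
E[V_4|V_2=1] averages over only the 2 units with V_2=1 (V_1 = 1, -1): V_4 = -4, -6, mean -5.
Difference = -1.4 − (-5) = 3.6.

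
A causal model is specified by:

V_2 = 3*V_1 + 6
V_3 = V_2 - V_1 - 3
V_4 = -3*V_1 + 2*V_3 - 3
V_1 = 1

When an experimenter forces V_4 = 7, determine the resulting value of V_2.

The intervention breaks the incoming arrows to V_4: V_4 = -3*V_1 + 2*V_3 - 3 no longer applies, and V_4 = 7.
Since V_2 is not a descendant of the intervened variable, it is unaffected.
V_2 = 3*V_1 + 6  [with V_1=1]  = 9

9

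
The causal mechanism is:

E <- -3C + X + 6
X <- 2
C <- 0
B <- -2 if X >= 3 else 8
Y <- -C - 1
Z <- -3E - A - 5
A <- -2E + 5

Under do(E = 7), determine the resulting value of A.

-9

do(E=7) replaces the equation E <- -3C + X + 6 with the constant E = 7.
A = -2E + 5  [with E=7]  = -9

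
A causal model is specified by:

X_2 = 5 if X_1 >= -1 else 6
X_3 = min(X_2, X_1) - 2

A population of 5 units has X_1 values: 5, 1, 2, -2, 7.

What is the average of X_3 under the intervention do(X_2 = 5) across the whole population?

do(X_2=5) breaks X_2's dependence on X_1. With X_2=5 fixed, X_3 across the units is 3, -1, 0, -4, 3, mean 0.2.

0.2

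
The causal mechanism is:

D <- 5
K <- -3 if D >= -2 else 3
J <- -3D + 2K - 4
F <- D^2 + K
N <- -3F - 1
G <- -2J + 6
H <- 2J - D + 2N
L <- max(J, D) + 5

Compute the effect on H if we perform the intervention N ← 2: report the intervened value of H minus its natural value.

Under do(N=2), the mechanism N <- -3F - 1 is discarded; N is fixed at 2.
K = -3 if D >= -2 else 3  [with D=5]  = -3
J = -3D + 2K - 4  [with D=5, K=-3]  = -25
H = 2J - D + 2N  [with J=-25, D=5, N=2]  = -51
Without intervention: K = -3 if D >= -2 else 3  [with D=5]  = -3; J = -3D + 2K - 4  [with D=5, K=-3]  = -25; F = D^2 + K  [with D=5, K=-3]  = 22; N = -3F - 1  [with F=22]  = -67; H = 2J - D + 2N  [with J=-25, D=5, N=-67]  = -189.
Change = -51 − (-189) = 138.

138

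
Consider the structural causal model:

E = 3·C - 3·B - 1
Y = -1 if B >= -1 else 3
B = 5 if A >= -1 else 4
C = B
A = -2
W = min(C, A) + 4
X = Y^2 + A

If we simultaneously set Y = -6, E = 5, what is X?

34

Under do(Y = -6, E = 5), each intervened variable's structural equation is replaced by its fixed value.
X = Y^2 + A  [with Y=-6, A=-2]  = 34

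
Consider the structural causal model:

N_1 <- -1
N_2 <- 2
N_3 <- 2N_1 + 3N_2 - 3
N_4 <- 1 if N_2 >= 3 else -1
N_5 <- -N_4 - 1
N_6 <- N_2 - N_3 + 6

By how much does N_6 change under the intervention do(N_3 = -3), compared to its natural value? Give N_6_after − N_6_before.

The intervention breaks the incoming arrows to N_3: N_3 <- 2N_1 + 3N_2 - 3 no longer applies, and N_3 = -3.
N_6 = N_2 - N_3 + 6  [with N_2=2, N_3=-3]  = 11
Without intervention: N_3 = 2N_1 + 3N_2 - 3  [with N_1=-1, N_2=2]  = 1; N_6 = N_2 - N_3 + 6  [with N_2=2, N_3=1]  = 7.
Change = 11 − 7 = 4.

4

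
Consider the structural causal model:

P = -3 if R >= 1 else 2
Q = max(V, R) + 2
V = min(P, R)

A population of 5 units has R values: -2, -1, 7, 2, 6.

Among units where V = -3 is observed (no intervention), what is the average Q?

7

Conditioning on V=-3 selects the 3 unit(s) with R ∈ {7, 2, 6}. Their Q values: 9, 4, 8. Mean = 7.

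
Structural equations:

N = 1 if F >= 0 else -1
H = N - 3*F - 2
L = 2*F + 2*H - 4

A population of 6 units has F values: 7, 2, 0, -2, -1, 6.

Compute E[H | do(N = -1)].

Every unit gets N=-1 under the intervention. H values become -24, -9, -3, 3, 0, -21; E[H|do(N=-1)] = -9.

-9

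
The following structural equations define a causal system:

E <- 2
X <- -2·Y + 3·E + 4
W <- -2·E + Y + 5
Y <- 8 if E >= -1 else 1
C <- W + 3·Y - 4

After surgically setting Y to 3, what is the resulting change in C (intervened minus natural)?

-20

do(Y=3) replaces the equation Y <- 8 if E >= -1 else 1 with the constant Y = 3.
W = -2·E + Y + 5  [with E=2, Y=3]  = 4
C = W + 3·Y - 4  [with W=4, Y=3]  = 9
Without intervention: Y = 8 if E >= -1 else 1  [with E=2]  = 8; W = -2·E + Y + 5  [with E=2, Y=8]  = 9; C = W + 3·Y - 4  [with W=9, Y=8]  = 29.
Change = 9 − 29 = -20.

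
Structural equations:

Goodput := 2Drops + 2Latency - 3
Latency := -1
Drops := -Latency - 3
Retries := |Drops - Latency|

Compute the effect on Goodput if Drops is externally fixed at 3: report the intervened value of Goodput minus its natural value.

Under do(Drops=3), the mechanism Drops := -Latency - 3 is discarded; Drops is fixed at 3.
Goodput = 2Drops + 2Latency - 3  [with Drops=3, Latency=-1]  = 1
Without intervention: Drops = -Latency - 3  [with Latency=-1]  = -2; Goodput = 2Drops + 2Latency - 3  [with Drops=-2, Latency=-1]  = -9.
Change = 1 − (-9) = 10.

10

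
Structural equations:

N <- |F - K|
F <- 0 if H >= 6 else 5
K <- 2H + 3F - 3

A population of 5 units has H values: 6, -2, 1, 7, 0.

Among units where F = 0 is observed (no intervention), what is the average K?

10

Conditioning on F=0 selects the 2 unit(s) with H ∈ {6, 7}. Their K values: 9, 11. Mean = 10.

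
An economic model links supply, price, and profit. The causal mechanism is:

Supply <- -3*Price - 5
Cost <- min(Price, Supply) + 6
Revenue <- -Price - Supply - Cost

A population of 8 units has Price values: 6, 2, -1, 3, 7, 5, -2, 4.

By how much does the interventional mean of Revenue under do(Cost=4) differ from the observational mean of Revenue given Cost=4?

9

Under do(Cost=4), Cost's equation is replaced by Cost=4 for every unit. Per-unit Revenue: 13, 5, -1, 7, 15, 11, -3, 9. Mean = 7.
E[Revenue|Cost=4] averages over only the 2 units with Cost=4 (Price = -1, -2): Revenue = -1, -3, mean -2.
Difference = 7 − (-2) = 9.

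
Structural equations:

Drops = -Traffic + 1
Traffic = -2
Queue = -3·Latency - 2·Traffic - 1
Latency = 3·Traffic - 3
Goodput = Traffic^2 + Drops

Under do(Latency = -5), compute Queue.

18

The intervention breaks the incoming arrows to Latency: Latency = 3·Traffic - 3 no longer applies, and Latency = -5.
Queue = -3·Latency - 2·Traffic - 1  [with Latency=-5, Traffic=-2]  = 18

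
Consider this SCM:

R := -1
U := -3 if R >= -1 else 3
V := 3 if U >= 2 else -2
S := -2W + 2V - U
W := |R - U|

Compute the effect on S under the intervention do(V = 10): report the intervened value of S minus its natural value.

do(V=10) replaces the equation V := 3 if U >= 2 else -2 with the constant V = 10.
U = -3 if R >= -1 else 3  [with R=-1]  = -3
W = |R - U|  [with R=-1, U=-3]  = 2
S = -2W + 2V - U  [with W=2, V=10, U=-3]  = 19
Without intervention: U = -3 if R >= -1 else 3  [with R=-1]  = -3; V = 3 if U >= 2 else -2  [with U=-3]  = -2; W = |R - U|  [with R=-1, U=-3]  = 2; S = -2W + 2V - U  [with W=2, V=-2, U=-3]  = -5.
Change = 19 − (-5) = 24.

24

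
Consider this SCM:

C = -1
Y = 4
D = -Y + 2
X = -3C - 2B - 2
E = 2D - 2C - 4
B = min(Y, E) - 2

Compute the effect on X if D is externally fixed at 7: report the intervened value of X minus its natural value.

The intervention breaks the incoming arrows to D: D = -Y + 2 no longer applies, and D = 7.
E = 2D - 2C - 4  [with D=7, C=-1]  = 12
B = min(Y, E) - 2  [with Y=4, E=12]  = 2
X = -3C - 2B - 2  [with C=-1, B=2]  = -3
Without intervention: D = -Y + 2  [with Y=4]  = -2; E = 2D - 2C - 4  [with D=-2, C=-1]  = -6; B = min(Y, E) - 2  [with Y=4, E=-6]  = -8; X = -3C - 2B - 2  [with C=-1, B=-8]  = 17.
Change = -3 − 17 = -20.

-20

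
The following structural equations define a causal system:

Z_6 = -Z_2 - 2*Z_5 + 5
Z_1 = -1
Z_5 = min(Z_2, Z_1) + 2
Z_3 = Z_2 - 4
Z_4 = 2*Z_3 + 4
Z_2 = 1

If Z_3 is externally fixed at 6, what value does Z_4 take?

16

The intervention breaks the incoming arrows to Z_3: Z_3 = Z_2 - 4 no longer applies, and Z_3 = 6.
Z_4 = 2*Z_3 + 4  [with Z_3=6]  = 16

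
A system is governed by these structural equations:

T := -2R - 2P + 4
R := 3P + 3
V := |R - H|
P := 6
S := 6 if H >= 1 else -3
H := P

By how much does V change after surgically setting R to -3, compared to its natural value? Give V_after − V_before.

Under do(R=-3), the mechanism R := 3P + 3 is discarded; R is fixed at -3.
H = P  [with P=6]  = 6
V = |R - H|  [with R=-3, H=6]  = 9
Without intervention: R = 3P + 3  [with P=6]  = 21; H = P  [with P=6]  = 6; V = |R - H|  [with R=21, H=6]  = 15.
Change = 9 − 15 = -6.

-6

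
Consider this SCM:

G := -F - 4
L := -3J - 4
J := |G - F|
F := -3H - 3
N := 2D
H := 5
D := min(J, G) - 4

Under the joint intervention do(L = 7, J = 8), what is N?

8

Setting L = 7, J = 8 by intervention discards those variables' equations.
F = -3H - 3  [with H=5]  = -18
G = -F - 4  [with F=-18]  = 14
D = min(J, G) - 4  [with J=8, G=14]  = 4
N = 2D  [with D=4]  = 8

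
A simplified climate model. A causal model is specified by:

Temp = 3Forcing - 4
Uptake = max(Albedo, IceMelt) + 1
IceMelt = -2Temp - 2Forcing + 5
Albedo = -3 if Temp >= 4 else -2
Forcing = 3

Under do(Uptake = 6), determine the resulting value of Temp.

5

Under do(Uptake=6), the mechanism Uptake = max(Albedo, IceMelt) + 1 is discarded; Uptake is fixed at 6.
No directed path runs from Uptake to Temp, so Temp keeps its natural value.
Temp = 3Forcing - 4  [with Forcing=3]  = 5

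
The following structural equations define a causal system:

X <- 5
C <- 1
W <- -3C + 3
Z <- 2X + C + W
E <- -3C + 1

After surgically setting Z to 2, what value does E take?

-2

Intervening sets Z = 2 and removes its equation (Z <- 2X + C + W).
No directed path runs from Z to E, so E keeps its natural value.
E = -3C + 1  [with C=1]  = -2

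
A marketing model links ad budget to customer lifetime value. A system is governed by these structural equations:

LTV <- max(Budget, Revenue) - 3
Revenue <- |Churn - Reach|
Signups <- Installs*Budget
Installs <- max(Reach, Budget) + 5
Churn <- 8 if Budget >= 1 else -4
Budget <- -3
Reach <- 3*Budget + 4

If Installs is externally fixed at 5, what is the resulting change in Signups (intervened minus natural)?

-9

The intervention breaks the incoming arrows to Installs: Installs <- max(Reach, Budget) + 5 no longer applies, and Installs = 5.
Signups = Installs*Budget  [with Installs=5, Budget=-3]  = -15
Without intervention: Reach = 3*Budget + 4  [with Budget=-3]  = -5; Installs = max(Reach, Budget) + 5  [with Reach=-5, Budget=-3]  = 2; Signups = Installs*Budget  [with Installs=2, Budget=-3]  = -6.
Change = -15 − (-6) = -9.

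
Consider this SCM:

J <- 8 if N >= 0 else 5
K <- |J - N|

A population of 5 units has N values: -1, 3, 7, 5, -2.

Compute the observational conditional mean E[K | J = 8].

3

E[K|J=8] averages over only the 3 units with J=8 (N = 3, 7, 5): K = 5, 1, 3, mean 3.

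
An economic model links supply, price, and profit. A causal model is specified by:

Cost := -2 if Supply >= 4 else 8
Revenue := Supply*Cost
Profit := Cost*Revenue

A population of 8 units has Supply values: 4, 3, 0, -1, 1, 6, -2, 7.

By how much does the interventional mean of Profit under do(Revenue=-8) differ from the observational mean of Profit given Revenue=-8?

-10

do(Revenue=-8) breaks Revenue's dependence on Supply. With Revenue=-8 fixed, Profit across the units is 16, -64, -64, -64, -64, 16, -64, 16, mean -34.
Observing Revenue=-8 restricts to units where Revenue's equation naturally yields -8: Supply ∈ {4, -1}. In that subpopulation Profit = 16, -64, mean -24.
Difference = -34 − (-24) = -10.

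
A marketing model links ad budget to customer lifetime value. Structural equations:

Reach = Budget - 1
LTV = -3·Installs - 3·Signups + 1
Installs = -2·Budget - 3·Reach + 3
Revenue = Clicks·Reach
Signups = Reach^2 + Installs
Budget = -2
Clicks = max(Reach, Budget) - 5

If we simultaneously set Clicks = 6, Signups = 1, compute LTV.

-50

Under do(Clicks = 6, Signups = 1), each intervened variable's structural equation is replaced by its fixed value.
Reach = Budget - 1  [with Budget=-2]  = -3
Installs = -2·Budget - 3·Reach + 3  [with Budget=-2, Reach=-3]  = 16
LTV = -3·Installs - 3·Signups + 1  [with Installs=16, Signups=1]  = -50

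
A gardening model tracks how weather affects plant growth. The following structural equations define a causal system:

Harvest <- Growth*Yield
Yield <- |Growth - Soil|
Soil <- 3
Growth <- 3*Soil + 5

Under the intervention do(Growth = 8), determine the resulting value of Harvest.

40

Under do(Growth=8), the mechanism Growth <- 3*Soil + 5 is discarded; Growth is fixed at 8.
Yield = |Growth - Soil|  [with Growth=8, Soil=3]  = 5
Harvest = Growth*Yield  [with Growth=8, Yield=5]  = 40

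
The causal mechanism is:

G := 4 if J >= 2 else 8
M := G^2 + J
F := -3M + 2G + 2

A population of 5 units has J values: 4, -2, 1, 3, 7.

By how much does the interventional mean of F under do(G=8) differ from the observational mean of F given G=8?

Every unit gets G=8 under the intervention. F values become -186, -168, -177, -183, -195; E[F|do(G=8)] = -181.8.
Observing G=8 restricts to units where G's equation naturally yields 8: J ∈ {-2, 1}. In that subpopulation F = -168, -177, mean -172.5.
Difference = -181.8 − (-172.5) = -9.3.

-9.3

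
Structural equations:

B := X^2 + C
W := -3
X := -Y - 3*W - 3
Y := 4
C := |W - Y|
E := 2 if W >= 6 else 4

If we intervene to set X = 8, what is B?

Intervening sets X = 8 and removes its equation (X := -Y - 3*W - 3).
C = |W - Y|  [with W=-3, Y=4]  = 7
B = X^2 + C  [with X=8, C=7]  = 71

71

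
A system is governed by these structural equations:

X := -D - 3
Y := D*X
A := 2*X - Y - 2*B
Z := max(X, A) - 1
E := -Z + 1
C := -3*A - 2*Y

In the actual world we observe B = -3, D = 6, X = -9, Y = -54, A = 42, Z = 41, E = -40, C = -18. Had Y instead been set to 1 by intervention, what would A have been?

-13

Intervening sets Y = 1 and removes its equation (Y := D*X).
X = -D - 3  [with D=6]  = -9
A = 2*X - Y - 2*B  [with X=-9, Y=1, B=-3]  = -13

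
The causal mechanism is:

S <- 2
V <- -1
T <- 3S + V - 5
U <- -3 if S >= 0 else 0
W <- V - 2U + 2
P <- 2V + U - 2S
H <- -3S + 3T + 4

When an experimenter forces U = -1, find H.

The intervention breaks the incoming arrows to U: U <- -3 if S >= 0 else 0 no longer applies, and U = -1.
No directed path runs from U to H, so H keeps its natural value.
T = 3S + V - 5  [with S=2, V=-1]  = 0
H = -3S + 3T + 4  [with S=2, T=0]  = -2

-2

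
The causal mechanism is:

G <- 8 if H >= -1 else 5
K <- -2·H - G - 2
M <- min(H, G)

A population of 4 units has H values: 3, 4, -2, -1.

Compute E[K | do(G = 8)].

Every unit gets G=8 under the intervention. K values become -16, -18, -6, -8; E[K|do(G=8)] = -12.

-12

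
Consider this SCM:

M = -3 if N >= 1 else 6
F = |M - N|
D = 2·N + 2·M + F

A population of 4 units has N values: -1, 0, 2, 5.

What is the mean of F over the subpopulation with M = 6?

6.5

E[F|M=6] averages over only the 2 units with M=6 (N = -1, 0): F = 7, 6, mean 6.5.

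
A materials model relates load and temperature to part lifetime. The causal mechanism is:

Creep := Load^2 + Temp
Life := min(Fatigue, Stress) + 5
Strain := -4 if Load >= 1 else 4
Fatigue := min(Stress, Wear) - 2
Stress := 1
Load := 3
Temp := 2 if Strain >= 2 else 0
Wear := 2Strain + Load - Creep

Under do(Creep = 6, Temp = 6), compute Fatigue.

-13

Setting Creep = 6, Temp = 6 by intervention discards those variables' equations.
Strain = -4 if Load >= 1 else 4  [with Load=3]  = -4
Wear = 2Strain + Load - Creep  [with Strain=-4, Load=3, Creep=6]  = -11
Fatigue = min(Stress, Wear) - 2  [with Stress=1, Wear=-11]  = -13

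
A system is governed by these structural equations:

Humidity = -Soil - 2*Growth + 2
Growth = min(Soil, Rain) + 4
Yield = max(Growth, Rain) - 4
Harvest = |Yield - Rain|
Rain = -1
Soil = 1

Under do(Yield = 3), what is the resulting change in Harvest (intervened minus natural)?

The intervention breaks the incoming arrows to Yield: Yield = max(Growth, Rain) - 4 no longer applies, and Yield = 3.
Harvest = |Yield - Rain|  [with Yield=3, Rain=-1]  = 4
Without intervention: Growth = min(Soil, Rain) + 4  [with Soil=1, Rain=-1]  = 3; Yield = max(Growth, Rain) - 4  [with Growth=3, Rain=-1]  = -1; Harvest = |Yield - Rain|  [with Yield=-1, Rain=-1]  = 0.
Change = 4 − 0 = 4.

4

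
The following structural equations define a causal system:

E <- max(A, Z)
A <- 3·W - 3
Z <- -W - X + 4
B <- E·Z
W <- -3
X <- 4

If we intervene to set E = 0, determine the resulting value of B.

The intervention breaks the incoming arrows to E: E <- max(A, Z) no longer applies, and E = 0.
Z = -W - X + 4  [with W=-3, X=4]  = 3
B = E·Z  [with E=0, Z=3]  = 0

0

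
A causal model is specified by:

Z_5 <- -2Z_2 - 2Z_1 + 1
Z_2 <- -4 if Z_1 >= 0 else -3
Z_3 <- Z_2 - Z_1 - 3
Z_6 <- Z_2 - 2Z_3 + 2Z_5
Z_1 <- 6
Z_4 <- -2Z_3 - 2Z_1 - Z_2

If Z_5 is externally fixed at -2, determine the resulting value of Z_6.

18

The intervention breaks the incoming arrows to Z_5: Z_5 <- -2Z_2 - 2Z_1 + 1 no longer applies, and Z_5 = -2.
Z_2 = -4 if Z_1 >= 0 else -3  [with Z_1=6]  = -4
Z_3 = Z_2 - Z_1 - 3  [with Z_2=-4, Z_1=6]  = -13
Z_6 = Z_2 - 2Z_3 + 2Z_5  [with Z_2=-4, Z_3=-13, Z_5=-2]  = 18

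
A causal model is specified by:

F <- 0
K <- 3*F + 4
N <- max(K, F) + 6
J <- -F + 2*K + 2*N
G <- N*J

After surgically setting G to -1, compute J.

The intervention breaks the incoming arrows to G: G <- N*J no longer applies, and G = -1.
Since J is not a descendant of the intervened variable, it is unaffected.
K = 3*F + 4  [with F=0]  = 4
N = max(K, F) + 6  [with K=4, F=0]  = 10
J = -F + 2*K + 2*N  [with F=0, K=4, N=10]  = 28

28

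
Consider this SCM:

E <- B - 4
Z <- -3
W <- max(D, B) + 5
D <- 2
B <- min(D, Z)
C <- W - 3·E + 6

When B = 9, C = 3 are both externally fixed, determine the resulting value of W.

The joint intervention fixes B = 9, C = 3, removing each variable's own equation.
W = max(D, B) + 5  [with D=2, B=9]  = 14

14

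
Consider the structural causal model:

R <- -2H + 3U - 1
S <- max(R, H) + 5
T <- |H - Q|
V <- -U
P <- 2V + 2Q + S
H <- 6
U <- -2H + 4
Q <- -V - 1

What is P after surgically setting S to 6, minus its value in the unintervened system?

The intervention breaks the incoming arrows to S: S <- max(R, H) + 5 no longer applies, and S = 6.
U = -2H + 4  [with H=6]  = -8
V = -U  [with U=-8]  = 8
Q = -V - 1  [with V=8]  = -9
P = 2V + 2Q + S  [with V=8, Q=-9, S=6]  = 4
Without intervention: U = -2H + 4  [with H=6]  = -8; R = -2H + 3U - 1  [with H=6, U=-8]  = -37; S = max(R, H) + 5  [with R=-37, H=6]  = 11; V = -U  [with U=-8]  = 8; Q = -V - 1  [with V=8]  = -9; P = 2V + 2Q + S  [with V=8, Q=-9, S=11]  = 9.
Change = 4 − 9 = -5.

-5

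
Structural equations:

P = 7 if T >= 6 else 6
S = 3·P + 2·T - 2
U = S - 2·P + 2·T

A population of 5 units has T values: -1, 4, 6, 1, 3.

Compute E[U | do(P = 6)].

14.4

The intervention sets P=6 in all 5 units regardless of T. Recomputing U per unit gives 0, 20, 28, 8, 16; average 14.4.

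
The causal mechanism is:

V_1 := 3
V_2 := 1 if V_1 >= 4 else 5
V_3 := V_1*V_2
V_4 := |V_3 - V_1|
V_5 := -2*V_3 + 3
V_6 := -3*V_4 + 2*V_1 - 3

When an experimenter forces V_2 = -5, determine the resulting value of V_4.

18

Under do(V_2=-5), the mechanism V_2 := 1 if V_1 >= 4 else 5 is discarded; V_2 is fixed at -5.
V_3 = V_1*V_2  [with V_1=3, V_2=-5]  = -15
V_4 = |V_3 - V_1|  [with V_3=-15, V_1=3]  = 18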